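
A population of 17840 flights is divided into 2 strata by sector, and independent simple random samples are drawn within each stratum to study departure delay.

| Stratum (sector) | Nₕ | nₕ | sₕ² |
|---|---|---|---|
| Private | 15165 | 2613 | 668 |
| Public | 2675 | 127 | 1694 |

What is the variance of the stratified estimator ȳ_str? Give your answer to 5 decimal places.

0.43855

Var(ȳ_str) = Σₕ Wₕ²(1 − fₕ)sₕ²/nₕ with Wₕ = Nₕ/N, N = 17840.
Private: Wₕ = 0.85005605; term = 0.85005605²·(1 − 0.17230465)·668/2613 = 0.15289831.
Public: Wₕ = 0.14994395; term = 0.14994395²·(1 − 0.04747664)·1694/127 = 0.2856559.
Sum = 0.43855421.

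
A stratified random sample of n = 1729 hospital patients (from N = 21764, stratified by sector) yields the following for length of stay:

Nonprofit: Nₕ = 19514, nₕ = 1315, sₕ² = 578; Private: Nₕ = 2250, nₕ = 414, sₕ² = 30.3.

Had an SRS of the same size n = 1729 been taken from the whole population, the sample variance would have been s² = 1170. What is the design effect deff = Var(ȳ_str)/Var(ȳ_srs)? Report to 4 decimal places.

0.5301

Var(ȳ_str) = Σ Wₕ²(1−fₕ)sₕ²/nₕ with Wₕ = Nₕ/21764:
  Nonprofit: (19514/21764)²·(1−1315/19514)·578/1315 = 0.32954785
  Private: (2250/21764)²·(1−414/2250)·30.3/414 = 6.3829295 × 10^-4
  → Var(ȳ_str) = 0.33018614.
Var(ȳ_srs) = (1 − 1729/21764)·1170/1729 = 0.62293323.
deff = 0.33018614 / 0.62293323 = 0.5301.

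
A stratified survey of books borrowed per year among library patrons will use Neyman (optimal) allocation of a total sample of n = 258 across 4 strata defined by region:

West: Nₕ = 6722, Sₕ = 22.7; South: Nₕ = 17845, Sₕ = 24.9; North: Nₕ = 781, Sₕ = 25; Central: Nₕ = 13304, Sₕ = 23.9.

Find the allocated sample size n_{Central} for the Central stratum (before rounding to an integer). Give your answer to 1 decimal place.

87.8

Neyman allocation: nₕ = n·NₕSₕ / Σⱼ NⱼSⱼ.
Σ NⱼSⱼ = 6722·22.7 + 17845·24.9 + 781·25 + 13304·23.9 = 934420.5.
n_{Central} = 258·13304·23.9 / 934420.5 = 87.8.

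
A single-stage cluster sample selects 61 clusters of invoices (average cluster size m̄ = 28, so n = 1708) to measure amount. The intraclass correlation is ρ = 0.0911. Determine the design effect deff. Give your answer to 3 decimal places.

deff = 1 + (28 − 1)·0.0911 = 1 + 2.4597 = 3.4597.

3.460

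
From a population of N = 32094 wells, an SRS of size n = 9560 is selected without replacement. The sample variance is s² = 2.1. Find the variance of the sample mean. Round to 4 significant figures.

1.542 × 10^-4

Under SRS without replacement, Var(ȳ) = (1 − f)·s²/n with f = n/N = 9560/32094 = 0.29787499.
Var(ȳ) = (1 − 0.29787499)·2.1/9560 = 0.70212501·2.1966527 × 10^-4 = 1.5423248 × 10^-4.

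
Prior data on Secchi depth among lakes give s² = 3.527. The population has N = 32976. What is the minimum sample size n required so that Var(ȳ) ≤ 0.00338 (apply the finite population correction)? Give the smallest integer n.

1012

Without fpc, n₀ = s²/D = 3.527/0.00338 = 1043.4911.
With fpc, (1 − n/N)·s²/n ≤ D requires n ≥ n₀/(1 + n₀/N) = 1043.4911/(1 + 1043.4911/32976) = 1011.4838.
Rounding up, n = 1012.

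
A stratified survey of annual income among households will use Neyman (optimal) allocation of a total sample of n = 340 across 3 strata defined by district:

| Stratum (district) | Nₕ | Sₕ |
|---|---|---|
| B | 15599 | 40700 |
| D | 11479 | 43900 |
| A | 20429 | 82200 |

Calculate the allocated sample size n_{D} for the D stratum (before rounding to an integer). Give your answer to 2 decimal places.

60.80

Neyman allocation: nₕ = n·NₕSₕ / Σⱼ NⱼSⱼ.
Σ NⱼSⱼ = 15599·40700 + 11479·43900 + 20429·82200 = 2.8180712 × 10^9.
n_{D} = 340·11479·43900 / (2.8180712 × 10^9) = 60.80.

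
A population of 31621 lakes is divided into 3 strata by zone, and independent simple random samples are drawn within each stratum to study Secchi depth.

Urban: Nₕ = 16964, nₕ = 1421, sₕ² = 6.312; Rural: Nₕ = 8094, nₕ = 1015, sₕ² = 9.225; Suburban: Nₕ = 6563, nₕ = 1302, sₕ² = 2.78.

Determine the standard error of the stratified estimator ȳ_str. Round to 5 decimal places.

Var(ȳ_str) = Σₕ Wₕ²(1 − fₕ)sₕ²/nₕ with Wₕ = Nₕ/N, N = 31621.
Urban: Wₕ = 0.53647892; term = 0.53647892²·(1 − 0.08376562)·6.312/1421 = 0.001171345.
Rural: Wₕ = 0.25596913; term = 0.25596913²·(1 − 0.12540153)·9.225/1015 = 5.2081591 × 10^-4.
Suburban: Wₕ = 0.20755194; term = 0.20755194²·(1 − 0.19838488)·2.78/1302 = 7.3731542 × 10^-5.
Sum = 0.0017658925.
SE = √(0.0017658925) = 0.04202.

0.04202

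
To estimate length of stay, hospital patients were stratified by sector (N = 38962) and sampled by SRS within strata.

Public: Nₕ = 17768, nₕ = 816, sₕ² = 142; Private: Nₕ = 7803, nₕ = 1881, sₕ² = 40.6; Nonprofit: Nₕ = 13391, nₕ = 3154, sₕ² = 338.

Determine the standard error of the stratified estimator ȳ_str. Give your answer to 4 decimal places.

0.2118

Var(ȳ_str) = Σₕ Wₕ²(1 − fₕ)sₕ²/nₕ with Wₕ = Nₕ/N, N = 38962.
Public: Wₕ = 0.45603408; term = 0.45603408²·(1 − 0.04592526)·142/816 = 0.0345283.
Private: Wₕ = 0.20027206; term = 0.20027206²·(1 − 0.24106113)·40.6/1881 = 6.5702934 × 10^-4.
Nonprofit: Wₕ = 0.34369386; term = 0.34369386²·(1 − 0.23553133)·338/3154 = 0.0096773899.
Sum = 0.044862719.
SE = √(0.044862719) = 0.2118.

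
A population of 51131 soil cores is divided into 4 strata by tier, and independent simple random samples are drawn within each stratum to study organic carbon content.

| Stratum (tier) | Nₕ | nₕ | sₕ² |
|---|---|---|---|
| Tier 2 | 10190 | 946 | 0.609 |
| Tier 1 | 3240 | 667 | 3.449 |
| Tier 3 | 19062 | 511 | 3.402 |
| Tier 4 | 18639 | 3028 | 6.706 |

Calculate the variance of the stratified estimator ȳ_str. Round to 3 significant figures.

0.00119

Var(ȳ_str) = Σₕ Wₕ²(1 − fₕ)sₕ²/nₕ with Wₕ = Nₕ/N, N = 51131.
Tier 2: Wₕ = 0.19929201; term = 0.19929201²·(1 − 0.09283611)·0.609/946 = 2.3194857 × 10^-5.
Tier 1: Wₕ = 0.06336665; term = 0.06336665²·(1 − 0.20586420)·3.449/667 = 1.6488592 × 10^-5.
Tier 3: Wₕ = 0.37280710; term = 0.37280710²·(1 − 0.02680726)·3.402/511 = 9.0049359 × 10^-4.
Tier 4: Wₕ = 0.36453424; term = 0.36453424²·(1 − 0.16245507)·6.706/3028 = 2.464861 × 10^-4.
Sum = 0.0011866631.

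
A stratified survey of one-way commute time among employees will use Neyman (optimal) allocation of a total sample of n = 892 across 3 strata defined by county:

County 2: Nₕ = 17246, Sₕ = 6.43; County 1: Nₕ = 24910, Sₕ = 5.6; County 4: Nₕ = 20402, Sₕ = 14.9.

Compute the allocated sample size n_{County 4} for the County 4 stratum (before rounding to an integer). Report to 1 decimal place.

Neyman allocation: nₕ = n·NₕSₕ / Σⱼ NⱼSⱼ.
Σ NⱼSⱼ = 17246·6.43 + 24910·5.6 + 20402·14.9 = 554377.58.
n_{County 4} = 892·20402·14.9 / 554377.58 = 489.1.

489.1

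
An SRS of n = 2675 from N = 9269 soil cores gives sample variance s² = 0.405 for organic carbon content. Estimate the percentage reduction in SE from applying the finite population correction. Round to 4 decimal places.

15.6553

f = n/N = 2675/9269 = 0.28859640.
SE_no-fpc = √(s²/n) = 0.012304547; SE_fpc = √((1−f)s²/n) = 0.010378239.
Ratio = √(1−f) = 0.84344745. Reduction = 100·(1 − 0.84344745) = 15.6553%.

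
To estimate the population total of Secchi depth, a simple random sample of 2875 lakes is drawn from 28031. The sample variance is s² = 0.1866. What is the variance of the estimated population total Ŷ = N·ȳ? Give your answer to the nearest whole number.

45767

Var(Ŷ) = N²·Var(ȳ) = N²·(1 − n/N)·s²/n.
f = 2875/28031 = 0.10256502; Var(ȳ) = 0.89743498·0.1866/2875 = 5.8247432 × 10^-5.
Var(Ŷ) = 28031² · (5.8247432 × 10^-5) = 45767.16.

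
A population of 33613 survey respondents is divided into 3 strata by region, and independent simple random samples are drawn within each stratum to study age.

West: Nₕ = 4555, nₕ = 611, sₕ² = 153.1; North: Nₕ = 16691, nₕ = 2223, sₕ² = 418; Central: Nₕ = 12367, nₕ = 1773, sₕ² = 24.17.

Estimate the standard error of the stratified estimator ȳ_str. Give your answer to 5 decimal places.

0.21390

Var(ȳ_str) = Σₕ Wₕ²(1 − fₕ)sₕ²/nₕ with Wₕ = Nₕ/N, N = 33613.
West: Wₕ = 0.13551305; term = 0.13551305²·(1 − 0.13413831)·153.1/611 = 0.0039842329.
North: Wₕ = 0.49656383; term = 0.49656383²·(1 − 0.13318555)·418/2223 = 0.040189548.
Central: Wₕ = 0.36792312; term = 0.36792312²·(1 − 0.14336541)·24.17/1773 = 0.0015808028.
Sum = 0.045754584.
SE = √(0.045754584) = 0.21390.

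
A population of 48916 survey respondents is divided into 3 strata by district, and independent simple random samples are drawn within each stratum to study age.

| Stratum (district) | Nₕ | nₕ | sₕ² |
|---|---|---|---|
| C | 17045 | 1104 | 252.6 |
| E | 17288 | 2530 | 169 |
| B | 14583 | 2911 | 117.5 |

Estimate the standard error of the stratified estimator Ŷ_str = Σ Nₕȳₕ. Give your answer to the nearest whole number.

9278

Var(Ŷ_str) = Σₕ Nₕ²(1 − fₕ)sₕ²/nₕ.
C: 17045²·(1 − 1104/17045)·252.6/1104 = 6.2169424 × 10^7.
E: 17288²·(1 − 2530/17288)·169/2530 = 1.7042702 × 10^7.
B: 14583²·(1 − 2911/14583)·117.5/2911 = 6.8704916 × 10^6.
Sum = 8.6082618 × 10^7.
SE = √(8.6082618 × 10^7) = 9278.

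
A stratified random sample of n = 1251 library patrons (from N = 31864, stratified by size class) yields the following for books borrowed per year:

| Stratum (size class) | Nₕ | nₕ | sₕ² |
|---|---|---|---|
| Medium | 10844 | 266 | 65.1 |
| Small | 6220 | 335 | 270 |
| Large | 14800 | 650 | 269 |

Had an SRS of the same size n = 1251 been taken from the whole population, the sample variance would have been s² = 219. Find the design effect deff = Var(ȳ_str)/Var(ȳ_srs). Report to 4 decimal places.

Var(ȳ_str) = Σ Wₕ²(1−fₕ)sₕ²/nₕ with Wₕ = Nₕ/31864:
  Medium: (10844/31864)²·(1−266/10844)·65.1/266 = 0.02764979
  Small: (6220/31864)²·(1−335/6220)·270/335 = 0.029057298
  Large: (14800/31864)²·(1−650/14800)·269/650 = 0.08536041
  → Var(ȳ_str) = 0.1420675.
Var(ȳ_srs) = (1 − 1251/31864)·219/1251 = 0.16818699.
deff = 0.1420675 / 0.16818699 = 0.8447.

0.8447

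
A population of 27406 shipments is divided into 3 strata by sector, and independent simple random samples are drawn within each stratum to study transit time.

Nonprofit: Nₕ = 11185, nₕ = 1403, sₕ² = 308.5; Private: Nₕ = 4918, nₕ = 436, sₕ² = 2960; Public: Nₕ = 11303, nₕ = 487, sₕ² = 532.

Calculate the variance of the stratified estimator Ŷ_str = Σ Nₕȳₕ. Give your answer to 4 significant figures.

3.073 × 10^8

Var(Ŷ_str) = Σₕ Nₕ²(1 − fₕ)sₕ²/nₕ.
Nonprofit: 11185²·(1 − 1403/11185)·308.5/1403 = 2.405809 × 10^7.
Private: 4918²·(1 − 436/4918)·2960/436 = 1.4964617 × 10^8.
Public: 11303²·(1 − 487/11303)·532/487 = 1.3354975 × 10^8.
Sum = 3.0725401 × 10^8.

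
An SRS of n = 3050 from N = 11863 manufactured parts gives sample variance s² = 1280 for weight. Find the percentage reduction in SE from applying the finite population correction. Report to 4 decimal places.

f = n/N = 3050/11863 = 0.25710191.
SE_no-fpc = √(s²/n) = 0.64782106; SE_fpc = √((1−f)s²/n) = 0.55836693.
Ratio = √(1−f) = 0.86191536. Reduction = 100·(1 − 0.86191536) = 13.8085%.

13.8085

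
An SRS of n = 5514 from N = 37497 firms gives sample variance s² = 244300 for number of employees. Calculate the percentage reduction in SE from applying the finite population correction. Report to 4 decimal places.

7.6448

f = n/N = 5514/37497 = 0.14705176.
SE_no-fpc = √(s²/n) = 6.6562305; SE_fpc = √((1−f)s²/n) = 6.1473748.
Ratio = √(1−f) = 0.92355197. Reduction = 100·(1 − 0.92355197) = 7.6448%.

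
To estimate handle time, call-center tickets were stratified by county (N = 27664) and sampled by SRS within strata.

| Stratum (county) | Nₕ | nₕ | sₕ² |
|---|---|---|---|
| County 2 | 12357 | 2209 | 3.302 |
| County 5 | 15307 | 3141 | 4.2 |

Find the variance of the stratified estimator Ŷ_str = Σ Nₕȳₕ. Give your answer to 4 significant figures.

436500

Var(Ŷ_str) = Σₕ Nₕ²(1 − fₕ)sₕ²/nₕ.
County 2: 12357²·(1 − 2209/12357)·3.302/2209 = 187445.43.
County 5: 15307²·(1 − 3141/15307)·4.2/3141 = 249011.41.
Sum = 436456.84.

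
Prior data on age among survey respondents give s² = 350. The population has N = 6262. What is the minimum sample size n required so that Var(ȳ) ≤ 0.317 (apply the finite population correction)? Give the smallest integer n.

Without fpc, n₀ = s²/D = 350/0.317 = 1104.1009.
With fpc, (1 − n/N)·s²/n ≤ D requires n ≥ n₀/(1 + n₀/N) = 1104.1009/(1 + 1104.1009/6262) = 938.6078.
Rounding up, n = 939.

939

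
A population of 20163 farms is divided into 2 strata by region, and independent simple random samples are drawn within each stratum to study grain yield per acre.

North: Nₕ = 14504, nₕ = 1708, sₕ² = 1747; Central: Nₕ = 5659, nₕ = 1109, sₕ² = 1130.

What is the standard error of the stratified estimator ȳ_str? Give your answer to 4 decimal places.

0.7290

Var(ȳ_str) = Σₕ Wₕ²(1 − fₕ)sₕ²/nₕ with Wₕ = Nₕ/N, N = 20163.
North: Wₕ = 0.71933740; term = 0.71933740²·(1 − 0.11776062)·1747/1708 = 0.46693536.
Central: Wₕ = 0.28066260; term = 0.28066260²·(1 − 0.19597102)·1130/1109 = 0.064533867.
Sum = 0.53146923.
SE = √(0.53146923) = 0.7290.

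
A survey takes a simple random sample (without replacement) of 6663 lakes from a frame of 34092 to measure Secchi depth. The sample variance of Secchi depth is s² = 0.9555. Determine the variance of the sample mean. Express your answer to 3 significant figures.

1.15 × 10^-4

Under SRS without replacement, Var(ȳ) = (1 − f)·s²/n with f = n/N = 6663/34092 = 0.19544175.
Var(ȳ) = (1 − 0.19544175)·0.9555/6663 = 0.80455825·1.4340387 × 10^-4 = 1.1537677 × 10^-4.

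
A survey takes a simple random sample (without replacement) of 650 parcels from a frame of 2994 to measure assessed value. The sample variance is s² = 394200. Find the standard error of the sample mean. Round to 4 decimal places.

Under SRS without replacement, Var(ȳ) = (1 − f)·s²/n with f = n/N = 650/2994 = 0.21710087.
Var(ȳ) = (1 − 0.21710087)·394200/650 = 0.78289913·606.46154 = 474.79821.
SE(ȳ) = √(474.79821) = 21.7899.

21.7899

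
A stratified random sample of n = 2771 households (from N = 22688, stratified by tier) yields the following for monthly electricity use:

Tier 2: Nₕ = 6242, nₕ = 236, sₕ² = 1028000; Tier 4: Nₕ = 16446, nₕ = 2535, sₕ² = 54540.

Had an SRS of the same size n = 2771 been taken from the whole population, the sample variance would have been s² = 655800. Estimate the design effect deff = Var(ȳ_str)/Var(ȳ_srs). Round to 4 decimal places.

1.5730

Var(ȳ_str) = Σ Wₕ²(1−fₕ)sₕ²/nₕ with Wₕ = Nₕ/22688:
  Tier 2: (6242/22688)²·(1−236/6242)·1028000/236 = 317.24718
  Tier 4: (16446/22688)²·(1−2535/16446)·54540/2535 = 9.5623223
  → Var(ȳ_str) = 326.8095.
Var(ȳ_srs) = (1 − 2771/22688)·655800/2771 = 207.76032.
deff = 326.8095 / 207.76032 = 1.5730.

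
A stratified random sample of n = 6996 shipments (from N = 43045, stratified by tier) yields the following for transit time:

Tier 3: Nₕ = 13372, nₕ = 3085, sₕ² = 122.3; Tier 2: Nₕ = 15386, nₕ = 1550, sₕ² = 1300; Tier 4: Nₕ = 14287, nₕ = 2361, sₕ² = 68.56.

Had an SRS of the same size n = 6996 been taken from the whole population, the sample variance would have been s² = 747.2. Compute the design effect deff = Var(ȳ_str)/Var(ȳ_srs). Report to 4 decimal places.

1.1401

Var(ȳ_str) = Σ Wₕ²(1−fₕ)sₕ²/nₕ with Wₕ = Nₕ/43045:
  Tier 3: (13372/43045)²·(1−3085/13372)·122.3/3085 = 0.0029431403
  Tier 2: (15386/43045)²·(1−1550/15386)·1300/1550 = 0.096361269
  Tier 4: (14287/43045)²·(1−2361/14287)·68.56/2361 = 0.0026703319
  → Var(ȳ_str) = 0.10197474.
Var(ȳ_srs) = (1 − 6996/43045)·747.2/6996 = 0.08944531.
deff = 0.10197474 / 0.08944531 = 1.1401.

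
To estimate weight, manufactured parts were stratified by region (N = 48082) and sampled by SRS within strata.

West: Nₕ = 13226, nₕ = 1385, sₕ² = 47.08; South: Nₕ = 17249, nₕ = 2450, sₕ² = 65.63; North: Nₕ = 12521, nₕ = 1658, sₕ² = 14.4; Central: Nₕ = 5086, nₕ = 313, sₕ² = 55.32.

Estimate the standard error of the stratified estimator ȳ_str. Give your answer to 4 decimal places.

Var(ȳ_str) = Σₕ Wₕ²(1 − fₕ)sₕ²/nₕ with Wₕ = Nₕ/N, N = 48082.
West: Wₕ = 0.27507175; term = 0.27507175²·(1 − 0.10471798)·47.08/1385 = 0.0023027062.
South: Wₕ = 0.35874132; term = 0.35874132²·(1 − 0.14203722)·65.63/2450 = 0.0029577916.
North: Wₕ = 0.26040930; term = 0.26040930²·(1 − 0.13241754)·14.4/1658 = 5.1097742 × 10^-4.
Central: Wₕ = 0.10577763; term = 0.10577763²·(1 − 0.06154149)·55.32/313 = 0.0018558402.
Sum = 0.0076273154.
SE = √(0.0076273154) = 0.0873.

0.0873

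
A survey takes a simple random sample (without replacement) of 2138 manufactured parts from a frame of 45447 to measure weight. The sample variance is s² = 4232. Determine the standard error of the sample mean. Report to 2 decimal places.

1.37

Under SRS without replacement, Var(ȳ) = (1 − f)·s²/n with f = n/N = 2138/45447 = 0.04704381.
Var(ȳ) = (1 − 0.04704381)·4232/2138 = 0.95295619·1.97942 = 1.8863006.
SE(ȳ) = √(1.8863006) = 1.37.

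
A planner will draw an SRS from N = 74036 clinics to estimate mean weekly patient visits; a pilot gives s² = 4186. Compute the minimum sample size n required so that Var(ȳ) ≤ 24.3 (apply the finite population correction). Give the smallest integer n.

172

Without fpc, n₀ = s²/D = 4186/24.3 = 172.2634.
With fpc, (1 − n/N)·s²/n ≤ D requires n ≥ n₀/(1 + n₀/N) = 172.2634/(1 + 172.2634/74036) = 171.8635.
Rounding up, n = 172.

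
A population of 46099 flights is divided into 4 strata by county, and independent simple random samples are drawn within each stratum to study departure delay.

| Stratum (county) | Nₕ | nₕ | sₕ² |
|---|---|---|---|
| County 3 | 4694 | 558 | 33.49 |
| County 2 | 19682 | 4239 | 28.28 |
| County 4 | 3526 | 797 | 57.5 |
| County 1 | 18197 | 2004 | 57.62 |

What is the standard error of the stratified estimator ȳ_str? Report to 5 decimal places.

0.07626

Var(ȳ_str) = Σₕ Wₕ²(1 − fₕ)sₕ²/nₕ with Wₕ = Nₕ/N, N = 46099.
County 3: Wₕ = 0.10182433; term = 0.10182433²·(1 − 0.11887516)·33.49/558 = 5.4830418 × 10^-4.
County 2: Wₕ = 0.42695069; term = 0.42695069²·(1 − 0.21537445)·28.28/4239 = 9.5418784 × 10^-4.
County 4: Wₕ = 0.07648756; term = 0.07648756²·(1 − 0.22603517)·57.5/797 = 3.2667234 × 10^-4.
County 1: Wₕ = 0.39473741; term = 0.39473741²·(1 − 0.11012804)·57.62/2004 = 0.0039867558.
Sum = 0.0058159202.
SE = √(0.0058159202) = 0.07626.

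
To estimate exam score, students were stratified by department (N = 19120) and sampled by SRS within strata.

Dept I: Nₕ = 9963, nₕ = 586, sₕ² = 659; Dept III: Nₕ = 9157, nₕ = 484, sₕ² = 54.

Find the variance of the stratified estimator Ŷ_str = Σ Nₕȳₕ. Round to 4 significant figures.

Var(Ŷ_str) = Σₕ Nₕ²(1 − fₕ)sₕ²/nₕ.
Dept I: 9963²·(1 − 586/9963)·659/586 = 1.0506108 × 10^8.
Dept III: 9157²·(1 − 484/9157)·54/484 = 8.8607597 × 10^6.
Sum = 1.1392184 × 10^8.

1.139 × 10^8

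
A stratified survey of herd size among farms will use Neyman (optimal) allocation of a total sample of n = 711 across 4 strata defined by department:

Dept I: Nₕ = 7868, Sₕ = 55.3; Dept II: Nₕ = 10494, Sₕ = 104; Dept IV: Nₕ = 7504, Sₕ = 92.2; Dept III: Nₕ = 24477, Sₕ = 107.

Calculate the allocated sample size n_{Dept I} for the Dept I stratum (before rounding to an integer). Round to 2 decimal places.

63.95

Neyman allocation: nₕ = n·NₕSₕ / Σⱼ NⱼSⱼ.
Σ NⱼSⱼ = 7868·55.3 + 10494·104 + 7504·92.2 + 24477·107 = 4.8373842 × 10^6.
n_{Dept I} = 711·7868·55.3 / (4.8373842 × 10^6) = 63.95.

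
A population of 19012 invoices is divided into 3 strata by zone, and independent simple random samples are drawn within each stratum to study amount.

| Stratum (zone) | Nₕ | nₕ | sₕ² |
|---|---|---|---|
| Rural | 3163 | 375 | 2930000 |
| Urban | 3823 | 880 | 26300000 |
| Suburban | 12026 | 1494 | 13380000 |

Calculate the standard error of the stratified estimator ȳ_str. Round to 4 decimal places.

65.2618

Var(ȳ_str) = Σₕ Wₕ²(1 − fₕ)sₕ²/nₕ with Wₕ = Nₕ/N, N = 19012.
Rural: Wₕ = 0.16636861; term = 0.16636861²·(1 − 0.11855833)·2930000/375 = 190.62186.
Urban: Wₕ = 0.20108353; term = 0.20108353²·(1 − 0.23018572)·26300000/880 = 930.27645.
Suburban: Wₕ = 0.63254786; term = 0.63254786²·(1 − 0.12423083)·13380000/1494 = 3138.2097.
Sum = 4259.108.
SE = √(4259.108) = 65.2618.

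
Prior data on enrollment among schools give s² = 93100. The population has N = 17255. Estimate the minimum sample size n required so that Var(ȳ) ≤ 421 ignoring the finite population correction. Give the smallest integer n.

222

Without fpc, n₀ = s²/D = 93100/421 = 221.1401.
Rounding up, n = 222.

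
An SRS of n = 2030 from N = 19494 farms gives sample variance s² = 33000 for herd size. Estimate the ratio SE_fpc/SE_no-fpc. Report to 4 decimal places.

0.9465

f = n/N = 2030/19494 = 0.10413461.
SE_no-fpc = √(s²/n) = 4.0318926; SE_fpc = √((1−f)s²/n) = 3.816193.
Ratio = √(1−f) = 0.94650166.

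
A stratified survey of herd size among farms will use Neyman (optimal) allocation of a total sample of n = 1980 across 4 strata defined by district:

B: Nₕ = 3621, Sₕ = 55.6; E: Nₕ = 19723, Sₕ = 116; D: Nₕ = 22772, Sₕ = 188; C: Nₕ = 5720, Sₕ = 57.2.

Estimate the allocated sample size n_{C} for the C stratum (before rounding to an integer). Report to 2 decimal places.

Neyman allocation: nₕ = n·NₕSₕ / Σⱼ NⱼSⱼ.
Σ NⱼSⱼ = 3621·55.6 + 19723·116 + 22772·188 + 5720·57.2 = 7.0975156 × 10^6.
n_{C} = 1980·5720·57.2 / (7.0975156 × 10^6) = 91.27.

91.27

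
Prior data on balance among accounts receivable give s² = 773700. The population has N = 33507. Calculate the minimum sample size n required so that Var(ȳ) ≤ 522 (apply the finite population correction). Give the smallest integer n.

Without fpc, n₀ = s²/D = 773700/522 = 1482.1839.
With fpc, (1 − n/N)·s²/n ≤ D requires n ≥ n₀/(1 + n₀/N) = 1482.1839/(1 + 1482.1839/33507) = 1419.3968.
Rounding up, n = 1420.

1420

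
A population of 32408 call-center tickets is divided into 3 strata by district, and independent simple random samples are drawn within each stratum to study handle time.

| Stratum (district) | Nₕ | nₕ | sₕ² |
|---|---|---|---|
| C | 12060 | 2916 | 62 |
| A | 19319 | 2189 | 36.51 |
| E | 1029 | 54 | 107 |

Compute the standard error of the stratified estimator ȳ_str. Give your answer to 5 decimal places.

Var(ȳ_str) = Σₕ Wₕ²(1 − fₕ)sₕ²/nₕ with Wₕ = Nₕ/N, N = 32408.
C: Wₕ = 0.37213034; term = 0.37213034²·(1 − 0.24179104)·62/2916 = 0.0022324577.
A: Wₕ = 0.59611824; term = 0.59611824²·(1 − 0.11330814)·36.51/2189 = 0.0052553739.
E: Wₕ = 0.03175142; term = 0.03175142²·(1 − 0.05247813)·107/54 = 0.0018928036.
Sum = 0.0093806352.
SE = √(0.0093806352) = 0.09685.

0.09685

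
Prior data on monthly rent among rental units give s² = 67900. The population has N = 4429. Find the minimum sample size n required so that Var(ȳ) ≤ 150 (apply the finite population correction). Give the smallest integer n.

Without fpc, n₀ = s²/D = 67900/150 = 452.6667.
With fpc, (1 − n/N)·s²/n ≤ D requires n ≥ n₀/(1 + n₀/N) = 452.6667/(1 + 452.6667/4429) = 410.6919.
Rounding up, n = 411.

411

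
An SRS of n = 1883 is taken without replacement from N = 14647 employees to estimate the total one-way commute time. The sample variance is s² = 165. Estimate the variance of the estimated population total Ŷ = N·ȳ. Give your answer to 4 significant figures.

1.638 × 10^7

Var(Ŷ) = N²·Var(ȳ) = N²·(1 − n/N)·s²/n.
f = 1883/14647 = 0.12855875; Var(ȳ) = 0.87144125·165/1883 = 0.076361023.
Var(Ŷ) = 14647² · 0.076361023 = 1.6382082 × 10^7.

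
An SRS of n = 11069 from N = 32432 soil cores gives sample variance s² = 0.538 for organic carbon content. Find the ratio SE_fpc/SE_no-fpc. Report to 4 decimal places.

f = n/N = 11069/32432 = 0.34129872.
SE_no-fpc = √(s²/n) = 0.006971672; SE_fpc = √((1−f)s²/n) = 0.0056582378.
Ratio = √(1−f) = 0.81160414.

0.8116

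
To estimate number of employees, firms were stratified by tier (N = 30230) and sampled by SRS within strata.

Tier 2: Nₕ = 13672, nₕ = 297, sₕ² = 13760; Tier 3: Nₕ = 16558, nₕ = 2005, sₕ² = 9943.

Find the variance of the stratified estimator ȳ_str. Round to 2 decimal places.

10.58

Var(ȳ_str) = Σₕ Wₕ²(1 − fₕ)sₕ²/nₕ with Wₕ = Nₕ/N, N = 30230.
Tier 2: Wₕ = 0.45226596; term = 0.45226596²·(1 − 0.02172323)·13760/297 = 9.2706787.
Tier 3: Wₕ = 0.54773404; term = 0.54773404²·(1 − 0.12108950)·9943/2005 = 1.3076369.
Sum = 10.578316.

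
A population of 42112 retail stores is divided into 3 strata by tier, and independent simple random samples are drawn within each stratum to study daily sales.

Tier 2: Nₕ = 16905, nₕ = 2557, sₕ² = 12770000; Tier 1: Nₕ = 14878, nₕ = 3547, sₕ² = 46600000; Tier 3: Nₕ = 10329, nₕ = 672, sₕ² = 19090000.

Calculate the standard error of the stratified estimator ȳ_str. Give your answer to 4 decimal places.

59.4118

Var(ȳ_str) = Σₕ Wₕ²(1 − fₕ)sₕ²/nₕ with Wₕ = Nₕ/N, N = 42112.
Tier 2: Wₕ = 0.40142952; term = 0.40142952²·(1 − 0.15125702)·12770000/2557 = 683.0539.
Tier 1: Wₕ = 0.35329597; term = 0.35329597²·(1 − 0.23840570)·46600000/3547 = 1248.8946.
Tier 3: Wₕ = 0.24527451; term = 0.24527451²·(1 − 0.06505954)·19090000/672 = 1597.8111.
Sum = 3529.7596.
SE = √(3529.7596) = 59.4118.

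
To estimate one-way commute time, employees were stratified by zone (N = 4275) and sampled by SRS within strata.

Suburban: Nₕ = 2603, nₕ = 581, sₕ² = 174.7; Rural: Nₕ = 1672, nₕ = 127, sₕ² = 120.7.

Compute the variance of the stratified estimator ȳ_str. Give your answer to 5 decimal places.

Var(ȳ_str) = Σₕ Wₕ²(1 − fₕ)sₕ²/nₕ with Wₕ = Nₕ/N, N = 4275.
Suburban: Wₕ = 0.60888889; term = 0.60888889²·(1 − 0.22320400)·174.7/581 = 0.086596403.
Rural: Wₕ = 0.39111111; term = 0.39111111²·(1 − 0.07595694)·120.7/127 = 0.13433713.
Sum = 0.22093353.

0.22093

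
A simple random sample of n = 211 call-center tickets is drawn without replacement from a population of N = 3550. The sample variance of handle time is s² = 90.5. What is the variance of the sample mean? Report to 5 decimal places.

Under SRS without replacement, Var(ȳ) = (1 − f)·s²/n with f = n/N = 211/3550 = 0.05943662.
Var(ȳ) = (1 − 0.05943662)·90.5/211 = 0.94056338·0.42890995 = 0.40341699.

0.40342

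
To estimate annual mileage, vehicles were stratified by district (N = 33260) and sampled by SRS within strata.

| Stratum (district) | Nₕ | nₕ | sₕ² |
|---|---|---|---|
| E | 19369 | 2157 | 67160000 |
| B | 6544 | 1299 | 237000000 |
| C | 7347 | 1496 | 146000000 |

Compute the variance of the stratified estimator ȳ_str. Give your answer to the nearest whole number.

Var(ȳ_str) = Σₕ Wₕ²(1 − fₕ)sₕ²/nₕ with Wₕ = Nₕ/N, N = 33260.
E: Wₕ = 0.58235117; term = 0.58235117²·(1 − 0.11136352)·67160000/2157 = 9383.2781.
B: Wₕ = 0.19675286; term = 0.19675286²·(1 − 0.19850244)·237000000/1299 = 5660.874.
C: Wₕ = 0.22089597; term = 0.22089597²·(1 − 0.20362053)·146000000/1496 = 3792.4242.
Sum = 18836.576.

18837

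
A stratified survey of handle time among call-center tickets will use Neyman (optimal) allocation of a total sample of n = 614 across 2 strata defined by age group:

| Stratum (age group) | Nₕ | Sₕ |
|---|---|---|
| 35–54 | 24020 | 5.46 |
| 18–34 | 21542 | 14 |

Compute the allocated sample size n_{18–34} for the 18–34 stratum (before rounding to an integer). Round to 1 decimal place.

427.9

Neyman allocation: nₕ = n·NₕSₕ / Σⱼ NⱼSⱼ.
Σ NⱼSⱼ = 24020·5.46 + 21542·14 = 432737.2.
n_{18–34} = 614·21542·14 / 432737.2 = 427.9.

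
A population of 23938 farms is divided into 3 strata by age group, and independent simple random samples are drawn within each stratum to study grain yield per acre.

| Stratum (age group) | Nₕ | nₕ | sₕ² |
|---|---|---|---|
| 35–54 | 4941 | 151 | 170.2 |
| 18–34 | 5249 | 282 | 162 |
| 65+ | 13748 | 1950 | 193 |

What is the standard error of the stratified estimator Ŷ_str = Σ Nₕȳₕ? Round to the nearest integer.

7597

Var(Ŷ_str) = Σₕ Nₕ²(1 − fₕ)sₕ²/nₕ.
35–54: 4941²·(1 − 151/4941)·170.2/151 = 2.6676753 × 10^7.
18–34: 5249²·(1 − 282/5249)·162/282 = 1.4977407 × 10^7.
65+: 13748²·(1 − 1950/13748)·193/1950 = 1.6053533 × 10^7.
Sum = 5.7707693 × 10^7.
SE = √(5.7707693 × 10^7) = 7597.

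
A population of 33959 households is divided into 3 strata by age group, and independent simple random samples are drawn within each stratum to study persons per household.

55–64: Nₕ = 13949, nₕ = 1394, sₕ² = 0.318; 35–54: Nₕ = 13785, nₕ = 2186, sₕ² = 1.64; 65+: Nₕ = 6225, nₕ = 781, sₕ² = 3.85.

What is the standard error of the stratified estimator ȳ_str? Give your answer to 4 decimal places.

Var(ȳ_str) = Σₕ Wₕ²(1 − fₕ)sₕ²/nₕ with Wₕ = Nₕ/N, N = 33959.
55–64: Wₕ = 0.41076003; term = 0.41076003²·(1 − 0.09993548)·0.318/1394 = 3.4642909 × 10^-5.
35–54: Wₕ = 0.40593068; term = 0.40593068²·(1 − 0.15857816)·1.64/2186 = 1.0401865 × 10^-4.
65+: Wₕ = 0.18330928; term = 0.18330928²·(1 − 0.12546185)·3.85/781 = 1.4486297 × 10^-4.
Sum = 2.8352453 × 10^-4.
SE = √(2.8352453 × 10^-4) = 0.0168.

0.0168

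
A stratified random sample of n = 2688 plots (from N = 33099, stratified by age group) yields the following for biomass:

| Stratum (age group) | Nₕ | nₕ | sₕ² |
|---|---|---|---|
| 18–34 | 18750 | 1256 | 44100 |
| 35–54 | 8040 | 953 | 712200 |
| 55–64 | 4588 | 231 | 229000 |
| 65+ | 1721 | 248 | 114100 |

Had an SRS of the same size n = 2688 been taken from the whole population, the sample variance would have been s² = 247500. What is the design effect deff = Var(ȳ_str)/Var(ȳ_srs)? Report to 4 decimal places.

0.8101

Var(ȳ_str) = Σ Wₕ²(1−fₕ)sₕ²/nₕ with Wₕ = Nₕ/33099:
  18–34: (18750/33099)²·(1−1256/18750)·44100/1256 = 10.512587
  35–54: (8040/33099)²·(1−953/8040)·712200/953 = 38.868502
  55–64: (4588/33099)²·(1−231/4588)·229000/231 = 18.08859
  65+: (1721/33099)²·(1−248/1721)·114100/248 = 1.0646034
  → Var(ȳ_str) = 68.534282.
Var(ȳ_srs) = (1 − 2688/33099)·247500/2688 = 84.598326.
deff = 68.534282 / 84.598326 = 0.8101.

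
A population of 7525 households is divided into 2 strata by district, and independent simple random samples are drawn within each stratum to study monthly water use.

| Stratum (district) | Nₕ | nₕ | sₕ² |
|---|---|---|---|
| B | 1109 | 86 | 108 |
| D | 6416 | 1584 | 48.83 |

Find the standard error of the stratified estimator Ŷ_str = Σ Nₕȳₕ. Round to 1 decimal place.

1542.9

Var(Ŷ_str) = Σₕ Nₕ²(1 − fₕ)sₕ²/nₕ.
B: 1109²·(1 − 86/1109)·108/86 = 1.4247297 × 10^6.
D: 6416²·(1 − 1584/6416)·48.83/1584 = 955702.73.
Sum = 2.3804324 × 10^6.
SE = √(2.3804324 × 10^6) = 1542.9.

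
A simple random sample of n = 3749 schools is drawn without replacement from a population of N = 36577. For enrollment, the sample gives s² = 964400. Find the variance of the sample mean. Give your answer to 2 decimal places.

Under SRS without replacement, Var(ȳ) = (1 − f)·s²/n with f = n/N = 3749/36577 = 0.10249610.
Var(ȳ) = (1 − 0.10249610)·964400/3749 = 0.89750390·257.24193 = 230.87564.

230.88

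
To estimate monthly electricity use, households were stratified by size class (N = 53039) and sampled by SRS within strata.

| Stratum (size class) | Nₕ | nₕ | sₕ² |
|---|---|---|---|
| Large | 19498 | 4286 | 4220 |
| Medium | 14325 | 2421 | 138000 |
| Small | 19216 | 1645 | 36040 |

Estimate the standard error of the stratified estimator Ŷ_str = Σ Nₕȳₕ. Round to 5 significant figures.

Var(Ŷ_str) = Σₕ Nₕ²(1 − fₕ)sₕ²/nₕ.
Large: 19498²·(1 − 4286/19498)·4220/4286 = 2.9203619 × 10^8.
Medium: 14325²·(1 − 2421/14325)·138000/2421 = 9.7201249 × 10^9.
Small: 19216²·(1 − 1645/19216)·36040/1645 = 7.3973872 × 10^9.
Sum = 1.7409548 × 10^10.
SE = √(1.7409548 × 10^10) = 131950.

131950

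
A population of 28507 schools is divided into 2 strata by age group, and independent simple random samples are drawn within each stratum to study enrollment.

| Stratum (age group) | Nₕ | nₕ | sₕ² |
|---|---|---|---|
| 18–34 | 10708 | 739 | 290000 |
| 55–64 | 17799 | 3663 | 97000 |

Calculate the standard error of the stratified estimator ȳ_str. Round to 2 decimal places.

Var(ȳ_str) = Σₕ Wₕ²(1 − fₕ)sₕ²/nₕ with Wₕ = Nₕ/N, N = 28507.
18–34: Wₕ = 0.37562704; term = 0.37562704²·(1 − 0.06901382)·290000/739 = 51.547842.
55–64: Wₕ = 0.62437296; term = 0.62437296²·(1 − 0.20579808)·97000/3663 = 8.1988686.
Sum = 59.746711.
SE = √(59.746711) = 7.73.

7.73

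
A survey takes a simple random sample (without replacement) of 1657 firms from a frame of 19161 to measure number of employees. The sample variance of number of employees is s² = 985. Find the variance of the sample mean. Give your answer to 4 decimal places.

0.5430

Under SRS without replacement, Var(ȳ) = (1 − f)·s²/n with f = n/N = 1657/19161 = 0.08647774.
Var(ȳ) = (1 − 0.08647774)·985/1657 = 0.91352226·0.5944478 = 0.54304129.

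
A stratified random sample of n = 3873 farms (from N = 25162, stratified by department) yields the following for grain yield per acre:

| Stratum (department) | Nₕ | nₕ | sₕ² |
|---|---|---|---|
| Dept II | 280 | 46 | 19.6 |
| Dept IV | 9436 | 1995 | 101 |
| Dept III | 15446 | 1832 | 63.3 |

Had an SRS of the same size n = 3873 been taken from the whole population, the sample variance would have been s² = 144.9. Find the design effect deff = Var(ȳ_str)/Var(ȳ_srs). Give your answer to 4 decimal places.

0.5413

Var(ȳ_str) = Σ Wₕ²(1−fₕ)sₕ²/nₕ with Wₕ = Nₕ/25162:
  Dept II: (280/25162)²·(1−46/280)·19.6/46 = 4.4094235 × 10^-5
  Dept IV: (9436/25162)²·(1−1995/9436)·101/1995 = 0.0056144523
  Dept III: (15446/25162)²·(1−1832/15446)·63.3/1832 = 0.011475978
  → Var(ȳ_str) = 0.017134525.
Var(ȳ_srs) = (1 − 3873/25162)·144.9/3873 = 0.031654175.
deff = 0.017134525 / 0.031654175 = 0.5413.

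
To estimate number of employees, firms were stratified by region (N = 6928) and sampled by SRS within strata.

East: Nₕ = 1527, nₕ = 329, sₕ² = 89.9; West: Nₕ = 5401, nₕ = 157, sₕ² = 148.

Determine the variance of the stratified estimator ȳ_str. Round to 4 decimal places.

Var(ȳ_str) = Σₕ Wₕ²(1 − fₕ)sₕ²/nₕ with Wₕ = Nₕ/N, N = 6928.
East: Wₕ = 0.22040993; term = 0.22040993²·(1 − 0.21545514)·89.9/329 = 0.010414631.
West: Wₕ = 0.77959007; term = 0.77959007²·(1 − 0.02906869)·148/157 = 0.55626683.
Sum = 0.56668146.

0.5667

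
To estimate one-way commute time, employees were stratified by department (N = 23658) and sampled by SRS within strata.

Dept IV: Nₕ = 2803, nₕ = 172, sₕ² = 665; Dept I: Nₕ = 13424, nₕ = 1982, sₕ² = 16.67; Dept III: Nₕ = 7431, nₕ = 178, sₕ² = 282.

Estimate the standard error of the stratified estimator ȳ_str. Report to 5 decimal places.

Var(ȳ_str) = Σₕ Wₕ²(1 − fₕ)sₕ²/nₕ with Wₕ = Nₕ/N, N = 23658.
Dept IV: Wₕ = 0.11848001; term = 0.11848001²·(1 − 0.06136283)·665/172 = 0.050942598.
Dept I: Wₕ = 0.56741905; term = 0.56741905²·(1 − 0.14764601)·16.67/1982 = 0.0023081274.
Dept III: Wₕ = 0.31410094; term = 0.31410094²·(1 − 0.02395371)·282/178 = 0.15255905.
Sum = 0.20580978.
SE = √(0.20580978) = 0.45366.

0.45366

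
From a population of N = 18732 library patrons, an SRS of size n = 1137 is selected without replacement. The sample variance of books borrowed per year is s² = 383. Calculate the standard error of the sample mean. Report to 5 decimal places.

Under SRS without replacement, Var(ȳ) = (1 − f)·s²/n with f = n/N = 1137/18732 = 0.06069827.
Var(ȳ) = (1 − 0.06069827)·383/1137 = 0.93930173·0.33685136 = 0.31640507.
SE(ȳ) = √(0.31640507) = 0.56250.

0.56250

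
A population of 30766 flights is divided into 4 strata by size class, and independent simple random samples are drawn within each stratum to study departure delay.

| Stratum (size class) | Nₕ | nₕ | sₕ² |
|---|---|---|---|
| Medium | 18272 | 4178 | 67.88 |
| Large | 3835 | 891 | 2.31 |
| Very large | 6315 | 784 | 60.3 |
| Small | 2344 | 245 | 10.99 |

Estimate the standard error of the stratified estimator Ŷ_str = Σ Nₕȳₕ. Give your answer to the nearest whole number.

2668

Var(Ŷ_str) = Σₕ Nₕ²(1 − fₕ)sₕ²/nₕ.
Medium: 18272²·(1 − 4178/18272)·67.88/4178 = 4.18402 × 10^6.
Large: 3835²·(1 − 891/3835)·2.31/891 = 29270.993.
Very large: 6315²·(1 − 784/6315)·60.3/784 = 2.6864469 × 10^6.
Small: 2344²·(1 − 245/2344)·10.99/245 = 220699.65.
Sum = 7.1204375 × 10^6.
SE = √(7.1204375 × 10^6) = 2668.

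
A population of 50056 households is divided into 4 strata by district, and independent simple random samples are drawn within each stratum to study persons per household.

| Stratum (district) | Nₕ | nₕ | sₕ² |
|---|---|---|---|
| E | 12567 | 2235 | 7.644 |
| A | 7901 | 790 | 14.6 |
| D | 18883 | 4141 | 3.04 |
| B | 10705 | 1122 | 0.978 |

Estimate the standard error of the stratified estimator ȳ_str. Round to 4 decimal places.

0.0266

Var(ȳ_str) = Σₕ Wₕ²(1 − fₕ)sₕ²/nₕ with Wₕ = Nₕ/N, N = 50056.
E: Wₕ = 0.25105881; term = 0.25105881²·(1 − 0.17784674)·7.644/2235 = 1.7723393 × 10^-4.
A: Wₕ = 0.15784322; term = 0.15784322²·(1 − 0.09998734)·14.6/790 = 4.1440618 × 10^-4.
D: Wₕ = 0.37723749; term = 0.37723749²·(1 − 0.21929778)·3.04/4141 = 8.1561174 × 10^-5.
B: Wₕ = 0.21386048; term = 0.21386048²·(1 − 0.10481084)·0.978/1122 = 3.5687972 × 10^-5.
Sum = 7.0888926 × 10^-4.
SE = √(7.0888926 × 10^-4) = 0.0266.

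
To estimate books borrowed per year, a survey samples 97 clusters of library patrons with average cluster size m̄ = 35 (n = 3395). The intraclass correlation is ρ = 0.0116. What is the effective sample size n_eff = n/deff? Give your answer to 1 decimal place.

2434.7

deff = 1 + (35 − 1)·0.0116 = 1 + 0.3944 = 1.3944.
n_eff = 3395 / 1.3944 = 2434.7.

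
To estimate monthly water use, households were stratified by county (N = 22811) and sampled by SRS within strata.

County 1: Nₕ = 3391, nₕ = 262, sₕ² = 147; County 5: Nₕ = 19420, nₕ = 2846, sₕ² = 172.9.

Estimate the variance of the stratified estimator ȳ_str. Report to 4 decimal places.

Var(ȳ_str) = Σₕ Wₕ²(1 − fₕ)sₕ²/nₕ with Wₕ = Nₕ/N, N = 22811.
County 1: Wₕ = 0.14865635; term = 0.14865635²·(1 − 0.07726334)·147/262 = 0.011440915.
County 5: Wₕ = 0.85134365; term = 0.85134365²·(1 − 0.14654995)·172.9/2846 = 0.037579241.
Sum = 0.049020156.

0.0490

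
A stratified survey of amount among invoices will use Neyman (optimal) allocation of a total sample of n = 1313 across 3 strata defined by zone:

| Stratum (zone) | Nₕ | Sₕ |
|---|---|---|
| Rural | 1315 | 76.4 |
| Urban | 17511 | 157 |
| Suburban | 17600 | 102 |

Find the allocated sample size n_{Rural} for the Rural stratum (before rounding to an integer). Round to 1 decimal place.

28.4

Neyman allocation: nₕ = n·NₕSₕ / Σⱼ NⱼSⱼ.
Σ NⱼSⱼ = 1315·76.4 + 17511·157 + 17600·102 = 4.644893 × 10^6.
n_{Rural} = 1313·1315·76.4 / (4.644893 × 10^6) = 28.4.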